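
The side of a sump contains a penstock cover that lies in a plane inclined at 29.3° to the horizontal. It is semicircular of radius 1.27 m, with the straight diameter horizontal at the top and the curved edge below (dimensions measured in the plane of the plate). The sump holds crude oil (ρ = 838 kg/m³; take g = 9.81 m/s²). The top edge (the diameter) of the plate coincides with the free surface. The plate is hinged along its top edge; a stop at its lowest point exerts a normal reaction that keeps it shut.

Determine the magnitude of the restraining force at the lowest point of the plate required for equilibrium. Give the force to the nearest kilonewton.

γ = ρg = 838 × 9.81 / 1000 = 8.22078 kN/m³.
Let θ = 29.3° be the plate's angle to the horizontal; measure y along the incline from where the plane meets the free surface. Vertical depth h = y·sinθ with sinθ = 0.489382.
The centroid of a semicircle lies 4r/(3π) = 0.539005 m from the diameter, here below the top edge, so y_c = 0.539005 m and h_c = 0.539005 × 0.489382 = 0.263779 m.
A = πr²/2 = π × 1.27²/2 = 2.53354 m².
Resultant F = γ·h_c·A = 8.22078 × 0.263779 × 2.53354 = 5.4939 kN.
I_c = (π/8 − 8/(9π))·r⁴ = 0.109757 × 1.27⁴ = 0.285527 m⁴.
Centre of pressure: y_p = y_c + I_c/(y_c·A) = 0.539005 + 0.285527/(0.539005 × 2.53354) = 0.539005 + 0.209087 = 0.748092 m along the plane.
The resultant acts 0.539005 + 0.209087 = 0.748092 m (along the plate) below the hinge at the top edge, so the moment about the hinge is M = F × 0.748092 = 5.4939 × 0.748092 = 4.10994 kN·m.
A normal force at the bottom, 1.27 m from the hinge, must supply this moment: P = 4.10994/1.27 = 3.23617 kN.

P ≈ 3 kN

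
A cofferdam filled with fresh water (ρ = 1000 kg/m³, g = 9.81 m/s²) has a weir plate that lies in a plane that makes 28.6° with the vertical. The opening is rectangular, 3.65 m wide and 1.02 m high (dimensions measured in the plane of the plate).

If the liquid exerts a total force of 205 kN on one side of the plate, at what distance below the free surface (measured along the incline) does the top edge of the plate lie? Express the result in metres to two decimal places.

y_top ≈ 5.88 m

γ = ρg = 1000 × 9.81 = 9810 N/m³ = 9.81 kN/m³.
A = 3.65 × 1.02 = 3.723 m².
From F = γ·h_c·A, the centroid depth is h_c = 205/(9.81 × 3.723) = 5.61296 m.
The plate makes 28.6° with the vertical, i.e. θ = 90° − 28.6° = 61.4° to the horizontal. Measuring y along the incline from the free-surface line, vertical depth h = y·sinθ with sinθ = 0.877983.
Along the incline, y_c = h_c/sinθ = 5.61296/0.877983 = 6.39302 m.
The centroid lies 1.02/2 = 0.51 m below the top edge, so the top edge sits at y_top = 6.39302 − 0.51 = 5.88302 m along the incline.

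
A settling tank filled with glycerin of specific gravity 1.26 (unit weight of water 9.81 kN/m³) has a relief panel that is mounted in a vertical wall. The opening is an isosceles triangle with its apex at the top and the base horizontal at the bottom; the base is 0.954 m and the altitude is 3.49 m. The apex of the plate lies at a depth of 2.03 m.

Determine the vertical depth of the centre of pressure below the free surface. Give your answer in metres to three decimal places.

γ = 1.26 × 9.81 = 12.3606 kN/m³.
With the apex up, the centroid sits 2h/3 = 2 × 3.49/3 = 2.32667 m below the apex, so the centroid depth is h_c = 2.03 + 2.32667 = 4.35667 m.
A = ½ × 0.954 × 3.49 = 1.66473 m².
Resultant F = γ·h_c·A = 12.3606 × 4.35667 × 1.66473 = 89.6475 kN.
I_c = b·h³/36 = 0.954 × 3.49³/36 = 1.12648 m⁴.
Centre of pressure: y_p = y_c + I_c/(y_c·A) = 4.35667 + 1.12648/(4.35667 × 1.66473) = 4.35667 + 0.155319 = 4.51199 m along the plane.

h_p = 4.512 m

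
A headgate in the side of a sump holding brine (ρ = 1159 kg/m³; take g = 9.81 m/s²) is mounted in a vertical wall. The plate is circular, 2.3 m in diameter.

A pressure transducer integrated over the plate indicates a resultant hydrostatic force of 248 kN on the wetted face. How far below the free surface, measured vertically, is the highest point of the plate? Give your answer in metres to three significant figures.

γ = ρg = 1159 × 9.81 / 1000 = 11.36979 kN/m³.
A = π(1.15)² = 4.15476 m².
From F = γ·h_c·A, the centroid depth is h_c = 248/(11.36979 × 4.15476) = 5.24993 m.
The centroid is at the centre, 1.15 m below the top of the plate, so the highest point sits at h_top = 5.24993 − 1.15 = 4.09993 m below the surface.

d_top ≈ 4.10 m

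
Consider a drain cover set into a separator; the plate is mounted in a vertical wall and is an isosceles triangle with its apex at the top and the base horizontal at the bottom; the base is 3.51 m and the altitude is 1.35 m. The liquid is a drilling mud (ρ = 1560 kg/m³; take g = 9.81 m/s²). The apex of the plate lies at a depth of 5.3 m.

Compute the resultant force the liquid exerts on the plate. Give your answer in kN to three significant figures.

F ≈ 225 kN

γ = ρg = 1560 × 9.81 / 1000 = 15.3036 kN/m³.
With the apex up, the centroid sits 2h/3 = 2 × 1.35/3 = 0.9 m below the apex, so the centroid depth is h_c = 5.3 + 0.9 = 6.2 m.
A = ½ × 3.51 × 1.35 = 2.36925 m².
Resultant F = γ·h_c·A = 15.3036 × 6.2 × 2.36925 = 224.8 kN.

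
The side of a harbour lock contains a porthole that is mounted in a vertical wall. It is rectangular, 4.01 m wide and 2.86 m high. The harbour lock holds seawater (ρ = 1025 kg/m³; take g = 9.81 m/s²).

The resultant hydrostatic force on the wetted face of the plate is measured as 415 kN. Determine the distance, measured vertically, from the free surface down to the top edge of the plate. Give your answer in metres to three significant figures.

d_top ≈ 2.17 m

γ = ρg = 1025 × 9.81 / 1000 = 10.05525 kN/m³.
A = 4.01 × 2.86 = 11.4686 m².
From F = γ·h_c·A, the centroid depth is h_c = 415/(10.05525 × 11.4686) = 3.59869 m.
The centroid lies 2.86/2 = 1.43 m below the top edge, so the top edge sits at h_top = 3.59869 − 1.43 = 2.16869 m below the surface.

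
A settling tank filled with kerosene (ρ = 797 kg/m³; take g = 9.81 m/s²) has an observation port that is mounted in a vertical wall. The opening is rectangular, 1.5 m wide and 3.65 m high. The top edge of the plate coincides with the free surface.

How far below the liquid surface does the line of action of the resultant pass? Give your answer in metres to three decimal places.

γ = ρg = 797 × 9.81 / 1000 = 7.81857 kN/m³.
The centroid lies 3.65/2 = 1.825 m below the top edge, so the centroid depth is h_c = 1.825 m.
A = 1.5 × 3.65 = 5.475 m².
Resultant F = γ·h_c·A = 7.81857 × 1.825 × 5.475 = 78.1222 kN.
I_c = b·h³/12 = 1.5 × 3.65³/12 = 6.07839 m⁴.
Centre of pressure: y_p = y_c + I_c/(y_c·A) = 1.825 + 6.07839/(1.825 × 5.475) = 1.825 + 0.608333 = 2.43333 m along the plane.

h_p = 2.433 m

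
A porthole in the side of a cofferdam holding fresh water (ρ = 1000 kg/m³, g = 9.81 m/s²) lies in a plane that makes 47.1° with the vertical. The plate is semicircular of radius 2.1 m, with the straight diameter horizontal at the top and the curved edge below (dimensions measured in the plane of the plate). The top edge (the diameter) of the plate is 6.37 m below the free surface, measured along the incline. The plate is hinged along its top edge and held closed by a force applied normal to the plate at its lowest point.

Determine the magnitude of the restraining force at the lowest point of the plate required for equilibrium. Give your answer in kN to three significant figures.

γ = ρg = 1000 × 9.81 = 9810 N/m³ = 9.81 kN/m³.
The plate makes 47.1° with the vertical, i.e. θ = 90° − 47.1° = 42.9° to the horizontal. Measuring y along the incline from the free-surface line, vertical depth h = y·sinθ with sinθ = 0.680721.
The centroid of a semicircle lies 4r/(3π) = 0.891268 m from the diameter, here below the top edge, so y_c = 6.37 + 0.891268 = 7.26127 m and h_c = 7.26127 × 0.680721 = 4.9429 m.
A = πr²/2 = π × 2.1²/2 = 6.92721 m².
Resultant F = γ·h_c·A = 9.81 × 4.9429 × 6.92721 = 335.899 kN.
I_c = (π/8 − 8/(9π))·r⁴ = 0.109757 × 2.1⁴ = 2.13457 m⁴.
Centre of pressure: y_p = y_c + I_c/(y_c·A) = 7.26127 + 2.13457/(7.26127 × 6.92721) = 7.26127 + 0.0424365 = 7.30371 m along the plane.
The resultant acts 0.891268 + 0.0424365 = 0.933704 m (along the plate) below the hinge at the top edge, so the moment about the hinge is M = F × 0.933704 = 335.899 × 0.933704 = 313.63 kN·m.
A normal force at the bottom, 2.1 m from the hinge, must supply this moment: P = 313.63/2.1 = 149.348 kN.

P ≈ 149 kN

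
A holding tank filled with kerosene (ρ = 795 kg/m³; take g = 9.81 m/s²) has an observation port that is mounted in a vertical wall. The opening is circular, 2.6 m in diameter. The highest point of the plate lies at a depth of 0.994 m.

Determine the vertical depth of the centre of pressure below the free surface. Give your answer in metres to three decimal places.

h_p = 2.478 m

γ = ρg = 795 × 9.81 / 1000 = 7.79895 kN/m³.
The centroid is at the centre, 1.3 m below the top of the plate, so the centroid depth is h_c = 0.994 + 1.3 = 2.294 m.
A = π(1.3)² = 5.30929 m².
Resultant F = γ·h_c·A = 7.79895 × 2.294 × 5.30929 = 94.9874 kN.
I_c = πr⁴/4 = π × 1.3⁴/4 = 2.24318 m⁴.
Centre of pressure: y_p = y_c + I_c/(y_c·A) = 2.294 + 2.24318/(2.294 × 5.30929) = 2.294 + 0.184177 = 2.47818 m along the plane.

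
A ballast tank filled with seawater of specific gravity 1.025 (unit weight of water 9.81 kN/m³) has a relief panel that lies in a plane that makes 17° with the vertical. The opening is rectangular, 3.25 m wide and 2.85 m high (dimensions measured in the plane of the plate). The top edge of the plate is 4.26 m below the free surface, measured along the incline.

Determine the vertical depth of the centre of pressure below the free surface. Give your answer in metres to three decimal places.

γ = 1.025 × 9.81 = 10.05525 kN/m³.
The plate makes 17° with the vertical, i.e. θ = 90° − 17° = 73° to the horizontal. Measuring y along the incline from the free-surface line, vertical depth h = y·sinθ with sinθ = 0.956305.
The centroid lies 2.85/2 = 1.425 m below the top edge, so y_c = 4.26 + 1.425 = 5.685 m and h_c = 5.685 × 0.956305 = 5.43659 m.
A = 3.25 × 2.85 = 9.2625 m².
Resultant F = γ·h_c·A = 10.05525 × 5.43659 × 9.2625 = 506.346 kN.
I_c = b·h³/12 = 3.25 × 2.85³/12 = 6.26955 m⁴.
Centre of pressure: y_p = y_c + I_c/(y_c·A) = 5.685 + 6.26955/(5.685 × 9.2625) = 5.685 + 0.119063 = 5.80406 m along the plane.
Vertically, h_p = y_p·sinθ = 5.80406 × 0.956305 = 5.55045 m.

h_p = 5.550 m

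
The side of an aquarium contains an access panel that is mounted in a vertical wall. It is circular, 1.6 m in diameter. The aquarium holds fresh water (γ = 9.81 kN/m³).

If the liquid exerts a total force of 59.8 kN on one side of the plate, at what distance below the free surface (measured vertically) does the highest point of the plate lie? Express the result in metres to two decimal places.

d_top ≈ 2.23 m

γ = 9.81 kN/m³.
A = π(0.8)² = 2.01062 m².
From F = γ·h_c·A, the centroid depth is h_c = 59.8/(9.81 × 2.01062) = 3.03181 m.
The centroid is at the centre, 0.8 m below the top of the plate, so the highest point sits at h_top = 3.03181 − 0.8 = 2.23181 m below the surface.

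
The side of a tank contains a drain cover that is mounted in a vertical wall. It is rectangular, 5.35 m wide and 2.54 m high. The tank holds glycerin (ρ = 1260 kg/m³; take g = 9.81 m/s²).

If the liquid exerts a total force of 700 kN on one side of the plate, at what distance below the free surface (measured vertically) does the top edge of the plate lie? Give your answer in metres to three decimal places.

d_top ≈ 2.897 m

γ = ρg = 1260 × 9.81 / 1000 = 12.3606 kN/m³.
A = 5.35 × 2.54 = 13.589 m².
From F = γ·h_c·A, the centroid depth is h_c = 700/(12.3606 × 13.589) = 4.16746 m.
The centroid lies 2.54/2 = 1.27 m below the top edge, so the top edge sits at h_top = 4.16746 − 1.27 = 2.89746 m below the surface.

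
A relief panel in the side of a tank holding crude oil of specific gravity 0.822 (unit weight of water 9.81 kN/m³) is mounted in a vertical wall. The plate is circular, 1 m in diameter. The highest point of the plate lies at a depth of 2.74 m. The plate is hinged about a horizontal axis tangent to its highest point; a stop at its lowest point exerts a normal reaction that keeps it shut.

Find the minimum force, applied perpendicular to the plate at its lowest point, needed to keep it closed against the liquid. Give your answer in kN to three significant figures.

P ≈ 10.7 kN

γ = 0.822 × 9.81 = 8.06382 kN/m³.
The centroid is at the centre, 0.5 m below the top of the plate, so the centroid depth is h_c = 2.74 + 0.5 = 3.24 m.
A = π(0.5)² = 0.785398 m².
Resultant F = γ·h_c·A = 8.06382 × 3.24 × 0.785398 = 20.5199 kN.
I_c = πr⁴/4 = π × 0.5⁴/4 = 0.0490874 m⁴.
Centre of pressure: y_p = y_c + I_c/(y_c·A) = 3.24 + 0.0490874/(3.24 × 0.785398) = 3.24 + 0.0192901 = 3.25929 m along the plane.
The resultant acts 0.5 + 0.0192901 = 0.51929 m (along the plate) below the hinge at the top edge, so the moment about the hinge is M = F × 0.51929 = 20.5199 × 0.51929 = 10.6558 kN·m.
A normal force at the bottom, 1 m from the hinge, must supply this moment: P = 10.6558/1 = 10.6558 kN.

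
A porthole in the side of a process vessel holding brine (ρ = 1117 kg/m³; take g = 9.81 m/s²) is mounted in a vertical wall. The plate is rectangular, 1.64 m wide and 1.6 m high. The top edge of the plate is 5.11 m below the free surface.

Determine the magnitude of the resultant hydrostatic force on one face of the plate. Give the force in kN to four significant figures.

γ = ρg = 1117 × 9.81 / 1000 = 10.95777 kN/m³.
The centroid lies 1.6/2 = 0.8 m below the top edge, so the centroid depth is h_c = 5.11 + 0.8 = 5.91 m.
A = 1.64 × 1.6 = 2.624 m².
Resultant F = γ·h_c·A = 10.95777 × 5.91 × 2.624 = 169.931 kN.

F ≈ 169.9 kN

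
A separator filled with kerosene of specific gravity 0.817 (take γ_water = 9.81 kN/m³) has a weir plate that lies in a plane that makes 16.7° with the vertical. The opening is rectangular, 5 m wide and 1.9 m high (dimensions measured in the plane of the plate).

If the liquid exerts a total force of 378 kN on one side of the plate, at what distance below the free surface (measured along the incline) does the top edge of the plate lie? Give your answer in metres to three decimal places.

γ = 0.817 × 9.81 = 8.01477 kN/m³.
A = 5 × 1.9 = 9.5 m².
From F = γ·h_c·A, the centroid depth is h_c = 378/(8.01477 × 9.5) = 4.96452 m.
The plate makes 16.7° with the vertical, i.e. θ = 90° − 16.7° = 73.3° to the horizontal. Measuring y along the incline from the free-surface line, vertical depth h = y·sinθ with sinθ = 0.957822.
Along the incline, y_c = h_c/sinθ = 4.96452/0.957822 = 5.18313 m.
The centroid lies 1.9/2 = 0.95 m below the top edge, so the top edge sits at y_top = 5.18313 − 0.95 = 4.23313 m along the incline.

y_top ≈ 4.233 m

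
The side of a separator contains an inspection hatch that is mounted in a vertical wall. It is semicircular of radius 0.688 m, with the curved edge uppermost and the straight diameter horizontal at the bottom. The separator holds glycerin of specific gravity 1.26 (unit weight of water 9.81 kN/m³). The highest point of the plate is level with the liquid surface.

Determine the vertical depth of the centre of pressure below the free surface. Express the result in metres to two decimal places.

h_p = 0.48 m

γ = 1.26 × 9.81 = 12.3606 kN/m³.
The centroid lies 4r/(3π) = 0.291996 m above the diameter, so r − 4r/(3π) = 0.688 − 0.291996 = 0.396004 m below the topmost point, so the centroid depth is h_c = 0.396004 m.
A = πr²/2 = π × 0.688²/2 = 0.743527 m².
Resultant F = γ·h_c·A = 12.3606 × 0.396004 × 0.743527 = 3.63945 kN.
I_c = (π/8 − 8/(9π))·r⁴ = 0.109757 × 0.688⁴ = 0.0245916 m⁴.
Centre of pressure: y_p = y_c + I_c/(y_c·A) = 0.396004 + 0.0245916/(0.396004 × 0.743527) = 0.396004 + 0.08352 = 0.479524 m along the plane.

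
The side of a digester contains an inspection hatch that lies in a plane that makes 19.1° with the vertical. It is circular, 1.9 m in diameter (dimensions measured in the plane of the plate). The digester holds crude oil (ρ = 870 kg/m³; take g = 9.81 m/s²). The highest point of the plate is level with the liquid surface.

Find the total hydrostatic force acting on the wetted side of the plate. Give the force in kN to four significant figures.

F ≈ 21.72 kN

γ = ρg = 870 × 9.81 / 1000 = 8.5347 kN/m³.
The plate makes 19.1° with the vertical, i.e. θ = 90° − 19.1° = 70.9° to the horizontal. Measuring y along the incline from the free-surface line, vertical depth h = y·sinθ with sinθ = 0.944949.
The centroid is at the centre, 0.95 m below the top of the plate, so y_c = 0.95 m and h_c = 0.95 × 0.944949 = 0.897702 m.
A = π(0.95)² = 2.83529 m².
Resultant F = γ·h_c·A = 8.5347 × 0.897702 × 2.83529 = 21.7229 kN.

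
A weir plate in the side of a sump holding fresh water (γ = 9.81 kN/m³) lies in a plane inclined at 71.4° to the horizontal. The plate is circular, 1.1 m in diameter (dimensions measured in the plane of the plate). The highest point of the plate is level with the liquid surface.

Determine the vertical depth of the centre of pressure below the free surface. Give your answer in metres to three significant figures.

h_p = 0.652 m

γ = 9.81 kN/m³.
Let θ = 71.4° be the plate's angle to the horizontal; measure y along the incline from where the plane meets the free surface. Vertical depth h = y·sinθ with sinθ = 0.947768.
The centroid is at the centre, 0.55 m below the top of the plate, so y_c = 0.55 m and h_c = 0.55 × 0.947768 = 0.521272 m.
A = π(0.55)² = 0.950332 m².
Resultant F = γ·h_c·A = 9.81 × 0.521272 × 0.950332 = 4.85969 kN.
I_c = πr⁴/4 = π × 0.55⁴/4 = 0.0718688 m⁴.
Centre of pressure: y_p = y_c + I_c/(y_c·A) = 0.55 + 0.0718688/(0.55 × 0.950332) = 0.55 + 0.1375 = 0.6875 m along the plane.
Vertically, h_p = y_p·sinθ = 0.6875 × 0.947768 = 0.651591 m.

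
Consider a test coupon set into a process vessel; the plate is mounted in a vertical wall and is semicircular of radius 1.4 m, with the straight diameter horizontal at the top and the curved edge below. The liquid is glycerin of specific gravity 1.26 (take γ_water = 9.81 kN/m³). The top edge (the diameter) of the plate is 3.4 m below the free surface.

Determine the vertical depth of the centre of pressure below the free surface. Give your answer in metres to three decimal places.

h_p = 4.028 m

γ = 1.26 × 9.81 = 12.3606 kN/m³.
The centroid of a semicircle lies 4r/(3π) = 0.594178 m from the diameter, here below the top edge, so the centroid depth is h_c = 3.4 + 0.594178 = 3.99418 m.
A = πr²/2 = π × 1.4²/2 = 3.07876 m².
Resultant F = γ·h_c·A = 12.3606 × 3.99418 × 3.07876 = 152 kN.
I_c = (π/8 − 8/(9π))·r⁴ = 0.109757 × 1.4⁴ = 0.421642 m⁴.
Centre of pressure: y_p = y_c + I_c/(y_c·A) = 3.99418 + 0.421642/(3.99418 × 3.07876) = 3.99418 + 0.0342879 = 4.02847 m along the plane.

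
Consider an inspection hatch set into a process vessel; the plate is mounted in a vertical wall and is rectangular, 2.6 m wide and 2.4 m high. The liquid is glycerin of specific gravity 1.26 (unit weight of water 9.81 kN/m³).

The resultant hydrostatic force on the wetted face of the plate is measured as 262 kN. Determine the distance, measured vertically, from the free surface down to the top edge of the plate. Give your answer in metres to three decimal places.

d_top ≈ 2.197 m

γ = 1.26 × 9.81 = 12.3606 kN/m³.
A = 2.6 × 2.4 = 6.24 m².
From F = γ·h_c·A, the centroid depth is h_c = 262/(12.3606 × 6.24) = 3.39686 m.
The centroid lies 2.4/2 = 1.2 m below the top edge, so the top edge sits at h_top = 3.39686 − 1.2 = 2.19686 m below the surface.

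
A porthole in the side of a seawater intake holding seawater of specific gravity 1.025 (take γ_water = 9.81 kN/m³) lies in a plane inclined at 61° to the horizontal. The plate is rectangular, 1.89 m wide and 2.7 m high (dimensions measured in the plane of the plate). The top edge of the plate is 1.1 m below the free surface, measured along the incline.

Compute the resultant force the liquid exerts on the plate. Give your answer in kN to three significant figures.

F ≈ 110 kN

γ = 1.025 × 9.81 = 10.05525 kN/m³.
Let θ = 61° be the plate's angle to the horizontal; measure y along the incline from where the plane meets the free surface. Vertical depth h = y·sinθ with sinθ = 0.874620.
The centroid lies 2.7/2 = 1.35 m below the top edge, so y_c = 1.1 + 1.35 = 2.45 m and h_c = 2.45 × 0.874620 = 2.14282 m.
A = 1.89 × 2.7 = 5.103 m².
Resultant F = γ·h_c·A = 10.05525 × 2.14282 × 5.103 = 109.952 kN.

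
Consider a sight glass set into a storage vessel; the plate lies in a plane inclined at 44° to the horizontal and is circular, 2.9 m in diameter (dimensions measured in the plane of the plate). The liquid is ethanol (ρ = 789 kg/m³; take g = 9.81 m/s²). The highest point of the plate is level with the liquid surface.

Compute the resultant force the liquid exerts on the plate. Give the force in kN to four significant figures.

F ≈ 51.50 kN

γ = ρg = 789 × 9.81 / 1000 = 7.74009 kN/m³.
Let θ = 44° be the plate's angle to the horizontal; measure y along the incline from where the plane meets the free surface. Vertical depth h = y·sinθ with sinθ = 0.694658.
The centroid is at the centre, 1.45 m below the top of the plate, so y_c = 1.45 m and h_c = 1.45 × 0.694658 = 1.00725 m.
A = π(1.45)² = 6.6052 m².
Resultant F = γ·h_c·A = 7.74009 × 1.00725 × 6.6052 = 51.4955 kN.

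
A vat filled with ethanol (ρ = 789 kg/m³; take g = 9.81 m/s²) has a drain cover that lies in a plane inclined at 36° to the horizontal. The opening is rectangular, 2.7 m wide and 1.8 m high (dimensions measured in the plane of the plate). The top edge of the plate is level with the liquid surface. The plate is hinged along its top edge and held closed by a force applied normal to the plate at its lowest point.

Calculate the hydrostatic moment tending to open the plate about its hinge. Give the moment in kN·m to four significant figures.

M ≈ 23.88 kN·m

γ = ρg = 789 × 9.81 / 1000 = 7.74009 kN/m³.
Let θ = 36° be the plate's angle to the horizontal; measure y along the incline from where the plane meets the free surface. Vertical depth h = y·sinθ with sinθ = 0.587785.
The centroid lies 1.8/2 = 0.9 m below the top edge, so y_c = 0.9 m and h_c = 0.9 × 0.587785 = 0.529007 m.
A = 2.7 × 1.8 = 4.86 m².
Resultant F = γ·h_c·A = 7.74009 × 0.529007 × 4.86 = 19.8996 kN.
I_c = b·h³/12 = 2.7 × 1.8³/12 = 1.3122 m⁴.
Centre of pressure: y_p = y_c + I_c/(y_c·A) = 0.9 + 1.3122/(0.9 × 4.86) = 0.9 + 0.3 = 1.2 m along the plane.
The resultant acts 0.9 + 0.3 = 1.2 m (along the plate) below the hinge at the top edge, so the moment about the hinge is M = F × 1.2 = 19.8996 × 1.2 = 23.8795 kN·m.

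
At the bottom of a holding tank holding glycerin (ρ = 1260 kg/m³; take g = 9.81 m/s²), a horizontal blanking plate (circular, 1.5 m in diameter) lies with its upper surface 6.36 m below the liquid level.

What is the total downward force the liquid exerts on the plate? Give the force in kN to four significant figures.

F ≈ 138.9 kN

γ = ρg = 1260 × 9.81 / 1000 = 12.3606 kN/m³.
The plate is horizontal, so pressure is uniform at p = γ·h = 12.3606 × 6.36 = 78.6134 kN/m².
A = π(0.75)² = 1.76715 m².
F = p·A = 78.6134 × 1.76715 = 138.922 kN.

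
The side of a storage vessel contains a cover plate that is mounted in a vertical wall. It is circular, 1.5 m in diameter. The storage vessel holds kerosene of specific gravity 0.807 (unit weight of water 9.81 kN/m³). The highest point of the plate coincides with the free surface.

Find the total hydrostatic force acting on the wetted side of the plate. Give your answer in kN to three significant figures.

F ≈ 10.5 kN

γ = 0.807 × 9.81 = 7.91667 kN/m³.
The centroid is at the centre, 0.75 m below the top of the plate, so the centroid depth is h_c = 0.75 m.
A = π(0.75)² = 1.76715 m².
Resultant F = γ·h_c·A = 7.91667 × 0.75 × 1.76715 = 10.4925 kN.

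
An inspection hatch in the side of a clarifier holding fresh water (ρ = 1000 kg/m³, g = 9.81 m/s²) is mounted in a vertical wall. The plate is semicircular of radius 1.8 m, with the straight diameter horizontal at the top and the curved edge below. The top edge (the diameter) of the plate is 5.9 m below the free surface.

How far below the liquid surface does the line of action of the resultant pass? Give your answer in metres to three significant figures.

h_p = 6.70 m

γ = ρg = 1000 × 9.81 = 9810 N/m³ = 9.81 kN/m³.
The centroid of a semicircle lies 4r/(3π) = 0.763944 m from the diameter, here below the top edge, so the centroid depth is h_c = 5.9 + 0.763944 = 6.66394 m.
A = πr²/2 = π × 1.8²/2 = 5.08938 m².
Resultant F = γ·h_c·A = 9.81 × 6.66394 × 5.08938 = 332.709 kN.
I_c = (π/8 − 8/(9π))·r⁴ = 0.109757 × 1.8⁴ = 1.15219 m⁴.
Centre of pressure: y_p = y_c + I_c/(y_c·A) = 6.66394 + 1.15219/(6.66394 × 5.08938) = 6.66394 + 0.0339725 = 6.69791 m along the plane.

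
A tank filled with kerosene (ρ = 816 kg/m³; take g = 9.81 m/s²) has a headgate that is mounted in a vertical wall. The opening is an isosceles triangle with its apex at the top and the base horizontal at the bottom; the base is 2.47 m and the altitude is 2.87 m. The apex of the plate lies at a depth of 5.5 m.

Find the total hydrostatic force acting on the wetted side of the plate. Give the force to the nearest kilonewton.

F ≈ 210 kN

γ = ρg = 816 × 9.81 / 1000 = 8.00496 kN/m³.
With the apex up, the centroid sits 2h/3 = 2 × 2.87/3 = 1.91333 m below the apex, so the centroid depth is h_c = 5.5 + 1.91333 = 7.41333 m.
A = ½ × 2.47 × 2.87 = 3.54445 m².
Resultant F = γ·h_c·A = 8.00496 × 7.41333 × 3.54445 = 210.34 kN.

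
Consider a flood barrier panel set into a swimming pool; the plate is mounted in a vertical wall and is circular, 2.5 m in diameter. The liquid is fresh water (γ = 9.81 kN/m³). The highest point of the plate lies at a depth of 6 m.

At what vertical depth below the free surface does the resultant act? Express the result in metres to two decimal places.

h_p = 7.30 m

γ = 9.81 kN/m³.
The centroid is at the centre, 1.25 m below the top of the plate, so the centroid depth is h_c = 6 + 1.25 = 7.25 m.
A = π(1.25)² = 4.90874 m².
Resultant F = γ·h_c·A = 9.81 × 7.25 × 4.90874 = 349.122 kN.
I_c = πr⁴/4 = π × 1.25⁴/4 = 1.91748 m⁴.
Centre of pressure: y_p = y_c + I_c/(y_c·A) = 7.25 + 1.91748/(7.25 × 4.90874) = 7.25 + 0.0538794 = 7.30388 m along the plane.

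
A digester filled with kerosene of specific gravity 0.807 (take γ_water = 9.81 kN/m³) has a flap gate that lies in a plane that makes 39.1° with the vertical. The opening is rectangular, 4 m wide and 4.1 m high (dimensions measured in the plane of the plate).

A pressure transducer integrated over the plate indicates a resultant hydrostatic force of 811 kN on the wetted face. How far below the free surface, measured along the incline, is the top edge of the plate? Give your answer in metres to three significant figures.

y_top ≈ 6.00 m

γ = 0.807 × 9.81 = 7.91667 kN/m³.
A = 4 × 4.1 = 16.4 m².
From F = γ·h_c·A, the centroid depth is h_c = 811/(7.91667 × 16.4) = 6.24647 m.
The plate makes 39.1° with the vertical, i.e. θ = 90° − 39.1° = 50.9° to the horizontal. Measuring y along the incline from the free-surface line, vertical depth h = y·sinθ with sinθ = 0.776046.
Along the incline, y_c = h_c/sinθ = 6.24647/0.776046 = 8.0491 m.
The centroid lies 4.1/2 = 2.05 m below the top edge, so the top edge sits at y_top = 8.0491 − 2.05 = 5.9991 m along the incline.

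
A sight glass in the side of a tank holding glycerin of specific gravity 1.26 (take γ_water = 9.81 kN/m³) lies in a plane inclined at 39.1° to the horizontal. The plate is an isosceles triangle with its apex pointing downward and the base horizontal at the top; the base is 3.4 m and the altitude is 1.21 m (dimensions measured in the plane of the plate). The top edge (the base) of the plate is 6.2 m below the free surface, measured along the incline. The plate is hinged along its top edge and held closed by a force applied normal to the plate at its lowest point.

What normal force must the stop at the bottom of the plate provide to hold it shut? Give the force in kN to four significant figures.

P ≈ 36.37 kN

γ = 1.26 × 9.81 = 12.3606 kN/m³.
Let θ = 39.1° be the plate's angle to the horizontal; measure y along the incline from where the plane meets the free surface. Vertical depth h = y·sinθ with sinθ = 0.630676.
With the apex down, the centroid sits h/3 = 1.21/3 = 0.403333 m below the base (the top edge), so y_c = 6.2 + 0.403333 = 6.60333 m and h_c = 6.60333 × 0.630676 = 4.16456 m.
A = ½ × 3.4 × 1.21 = 2.057 m².
Resultant F = γ·h_c·A = 12.3606 × 4.16456 × 2.057 = 105.887 kN.
I_c = b·h³/36 = 3.4 × 1.21³/36 = 0.167314 m⁴.
Centre of pressure: y_p = y_c + I_c/(y_c·A) = 6.60333 + 0.167314/(6.60333 × 2.057) = 6.60333 + 0.0123179 = 6.61565 m along the plane.
The resultant acts 0.403333 + 0.0123179 = 0.415651 m (along the plate) below the hinge at the top edge, so the moment about the hinge is M = F × 0.415651 = 105.887 × 0.415651 = 44.012 kN·m.
A normal force at the bottom, 1.21 m from the hinge, must supply this moment: P = 44.012/1.21 = 36.3736 kN.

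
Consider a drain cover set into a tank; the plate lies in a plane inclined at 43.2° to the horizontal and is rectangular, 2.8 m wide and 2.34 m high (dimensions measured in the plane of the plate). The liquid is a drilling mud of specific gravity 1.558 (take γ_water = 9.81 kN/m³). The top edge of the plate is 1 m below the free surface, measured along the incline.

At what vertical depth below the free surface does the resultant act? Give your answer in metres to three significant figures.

γ = 1.558 × 9.81 = 15.28398 kN/m³.
Let θ = 43.2° be the plate's angle to the horizontal; measure y along the incline from where the plane meets the free surface. Vertical depth h = y·sinθ with sinθ = 0.684547.
The centroid lies 2.34/2 = 1.17 m below the top edge, so y_c = 1 + 1.17 = 2.17 m and h_c = 2.17 × 0.684547 = 1.48547 m.
A = 2.8 × 2.34 = 6.552 m².
Resultant F = γ·h_c·A = 15.28398 × 1.48547 × 6.552 = 148.756 kN.
I_c = b·h³/12 = 2.8 × 2.34³/12 = 2.98968 m⁴.
Centre of pressure: y_p = y_c + I_c/(y_c·A) = 2.17 + 2.98968/(2.17 × 6.552) = 2.17 + 0.210277 = 2.38028 m along the plane.
Vertically, h_p = y_p·sinθ = 2.38028 × 0.684547 = 1.62941 m.

h_p = 1.63 m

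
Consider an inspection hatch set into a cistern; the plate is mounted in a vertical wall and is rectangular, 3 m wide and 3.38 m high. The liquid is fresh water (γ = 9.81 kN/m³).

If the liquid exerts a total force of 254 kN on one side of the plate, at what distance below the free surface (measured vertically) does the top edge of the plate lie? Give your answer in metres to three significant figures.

γ = 9.81 kN/m³.
A = 3 × 3.38 = 10.14 m².
From F = γ·h_c·A, the centroid depth is h_c = 254/(9.81 × 10.14) = 2.55345 m.
The centroid lies 3.38/2 = 1.69 m below the top edge, so the top edge sits at h_top = 2.55345 − 1.69 = 0.86345 m below the surface.

d_top ≈ 0.863 m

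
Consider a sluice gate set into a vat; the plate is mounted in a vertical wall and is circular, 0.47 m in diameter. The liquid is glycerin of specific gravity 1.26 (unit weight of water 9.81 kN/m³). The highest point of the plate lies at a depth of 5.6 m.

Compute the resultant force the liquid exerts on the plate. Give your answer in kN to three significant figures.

F ≈ 12.5 kN

γ = 1.26 × 9.81 = 12.3606 kN/m³.
The centroid is at the centre, 0.235 m below the top of the plate, so the centroid depth is h_c = 5.6 + 0.235 = 5.835 m.
A = π(0.235)² = 0.173494 m².
Resultant F = γ·h_c·A = 12.3606 × 5.835 × 0.173494 = 12.5131 kN.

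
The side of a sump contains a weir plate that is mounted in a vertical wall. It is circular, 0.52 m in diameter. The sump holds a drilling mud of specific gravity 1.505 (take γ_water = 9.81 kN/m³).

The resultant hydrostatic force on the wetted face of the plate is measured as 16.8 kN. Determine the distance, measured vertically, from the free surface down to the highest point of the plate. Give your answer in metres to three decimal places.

γ = 1.505 × 9.81 = 14.76405 kN/m³.
A = π(0.26)² = 0.212372 m².
From F = γ·h_c·A, the centroid depth is h_c = 16.8/(14.76405 × 0.212372) = 5.35805 m.
The centroid is at the centre, 0.26 m below the top of the plate, so the highest point sits at h_top = 5.35805 − 0.26 = 5.09805 m below the surface.

d_top ≈ 5.098 m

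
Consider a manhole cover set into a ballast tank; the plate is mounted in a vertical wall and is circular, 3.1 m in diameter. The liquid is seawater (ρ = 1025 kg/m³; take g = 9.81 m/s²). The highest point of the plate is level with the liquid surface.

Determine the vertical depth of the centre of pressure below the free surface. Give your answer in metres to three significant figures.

h_p = 1.94 m

γ = ρg = 1025 × 9.81 / 1000 = 10.05525 kN/m³.
The centroid is at the centre, 1.55 m below the top of the plate, so the centroid depth is h_c = 1.55 m.
A = π(1.55)² = 7.54768 m².
Resultant F = γ·h_c·A = 10.05525 × 1.55 × 7.54768 = 117.635 kN.
I_c = πr⁴/4 = π × 1.55⁴/4 = 4.53332 m⁴.
Centre of pressure: y_p = y_c + I_c/(y_c·A) = 1.55 + 4.53332/(1.55 × 7.54768) = 1.55 + 0.3875 = 1.9375 m along the plane.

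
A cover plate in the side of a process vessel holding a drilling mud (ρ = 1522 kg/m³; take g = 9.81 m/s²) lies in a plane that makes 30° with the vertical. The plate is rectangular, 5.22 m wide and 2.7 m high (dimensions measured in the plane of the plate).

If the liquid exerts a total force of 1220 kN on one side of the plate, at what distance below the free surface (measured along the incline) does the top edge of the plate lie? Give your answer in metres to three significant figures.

y_top ≈ 5.34 m

γ = ρg = 1522 × 9.81 / 1000 = 14.93082 kN/m³.
A = 5.22 × 2.7 = 14.094 m².
From F = γ·h_c·A, the centroid depth is h_c = 1220/(14.93082 × 14.094) = 5.79752 m.
The plate makes 30° with the vertical, i.e. θ = 90° − 30° = 60° to the horizontal. Measuring y along the incline from the free-surface line, vertical depth h = y·sinθ with sinθ = 0.866025.
Along the incline, y_c = h_c/sinθ = 5.79752/0.866025 = 6.6944 m.
The centroid lies 2.7/2 = 1.35 m below the top edge, so the top edge sits at y_top = 6.6944 − 1.35 = 5.3444 m along the incline.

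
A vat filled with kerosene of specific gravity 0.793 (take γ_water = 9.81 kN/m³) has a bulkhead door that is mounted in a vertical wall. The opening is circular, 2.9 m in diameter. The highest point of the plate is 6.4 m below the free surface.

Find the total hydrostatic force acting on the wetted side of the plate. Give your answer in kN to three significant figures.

F ≈ 403 kN

γ = 0.793 × 9.81 = 7.77933 kN/m³.
The centroid is at the centre, 1.45 m below the top of the plate, so the centroid depth is h_c = 6.4 + 1.45 = 7.85 m.
A = π(1.45)² = 6.6052 m².
Resultant F = γ·h_c·A = 7.77933 × 7.85 × 6.6052 = 403.365 kN.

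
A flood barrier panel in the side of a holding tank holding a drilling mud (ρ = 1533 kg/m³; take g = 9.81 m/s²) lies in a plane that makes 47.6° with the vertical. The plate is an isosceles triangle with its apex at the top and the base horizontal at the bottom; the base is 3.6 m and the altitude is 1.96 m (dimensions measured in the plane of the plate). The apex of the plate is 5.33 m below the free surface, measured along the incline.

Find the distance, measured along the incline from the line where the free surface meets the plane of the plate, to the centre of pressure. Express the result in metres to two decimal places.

γ = ρg = 1533 × 9.81 / 1000 = 15.03873 kN/m³.
The plate makes 47.6° with the vertical, i.e. θ = 90° − 47.6° = 42.4° to the horizontal. Measuring y along the incline from the free-surface line, vertical depth h = y·sinθ with sinθ = 0.674302.
With the apex up, the centroid sits 2h/3 = 2 × 1.96/3 = 1.30667 m below the apex, so y_c = 5.33 + 1.30667 = 6.63667 m and h_c = 6.63667 × 0.674302 = 4.47512 m.
A = ½ × 3.6 × 1.96 = 3.528 m².
Resultant F = γ·h_c·A = 15.03873 × 4.47512 × 3.528 = 237.435 kN.
I_c = b·h³/36 = 3.6 × 1.96³/36 = 0.752954 m⁴.
Centre of pressure: y_p = y_c + I_c/(y_c·A) = 6.63667 + 0.752954/(6.63667 × 3.528) = 6.63667 + 0.032158 = 6.66883 m along the plane.

y_p = 6.67 m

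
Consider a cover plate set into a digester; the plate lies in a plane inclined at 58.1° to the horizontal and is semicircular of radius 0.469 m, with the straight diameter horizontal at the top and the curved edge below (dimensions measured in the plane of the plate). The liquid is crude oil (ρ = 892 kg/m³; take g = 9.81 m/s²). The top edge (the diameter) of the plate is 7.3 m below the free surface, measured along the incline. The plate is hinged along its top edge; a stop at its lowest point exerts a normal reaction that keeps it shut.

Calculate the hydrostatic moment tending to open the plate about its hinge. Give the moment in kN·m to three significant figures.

γ = ρg = 892 × 9.81 / 1000 = 8.75052 kN/m³.
Let θ = 58.1° be the plate's angle to the horizontal; measure y along the incline from where the plane meets the free surface. Vertical depth h = y·sinθ with sinθ = 0.848972.
The centroid of a semicircle lies 4r/(3π) = 0.19905 m from the diameter, here below the top edge, so y_c = 7.3 + 0.19905 = 7.49905 m and h_c = 7.49905 × 0.848972 = 6.36648 m.
A = πr²/2 = π × 0.469²/2 = 0.345514 m².
Resultant F = γ·h_c·A = 8.75052 × 6.36648 × 0.345514 = 19.2486 kN.
I_c = (π/8 − 8/(9π))·r⁴ = 0.109757 × 0.469⁴ = 0.00531036 m⁴.
Centre of pressure: y_p = y_c + I_c/(y_c·A) = 7.49905 + 0.00531036/(7.49905 × 0.345514) = 7.49905 + 0.00204952 = 7.5011 m along the plane.
The resultant acts 0.19905 + 0.00204952 = 0.2011 m (along the plate) below the hinge at the top edge, so the moment about the hinge is M = F × 0.2011 = 19.2486 × 0.2011 = 3.87089 kN·m.

M ≈ 3.87 kN·m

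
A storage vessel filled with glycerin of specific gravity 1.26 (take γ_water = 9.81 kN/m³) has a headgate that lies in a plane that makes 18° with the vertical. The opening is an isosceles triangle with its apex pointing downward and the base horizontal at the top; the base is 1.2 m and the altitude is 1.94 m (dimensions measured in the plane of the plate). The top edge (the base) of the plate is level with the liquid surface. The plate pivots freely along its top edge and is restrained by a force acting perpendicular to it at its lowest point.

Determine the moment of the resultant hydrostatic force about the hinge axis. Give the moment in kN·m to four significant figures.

M ≈ 8.583 kN·m

γ = 1.26 × 9.81 = 12.3606 kN/m³.
The plate makes 18° with the vertical, i.e. θ = 90° − 18° = 72° to the horizontal. Measuring y along the incline from the free-surface line, vertical depth h = y·sinθ with sinθ = 0.951057.
With the apex down, the centroid sits h/3 = 1.94/3 = 0.646667 m below the base (the top edge), so y_c = 0.646667 m and h_c = 0.646667 × 0.951057 = 0.615017 m.
A = ½ × 1.2 × 1.94 = 1.164 m².
Resultant F = γ·h_c·A = 12.3606 × 0.615017 × 1.164 = 8.8487 kN.
I_c = b·h³/36 = 1.2 × 1.94³/36 = 0.243379 m⁴.
Centre of pressure: y_p = y_c + I_c/(y_c·A) = 0.646667 + 0.243379/(0.646667 × 1.164) = 0.646667 + 0.323333 = 0.97 m along the plane.
The resultant acts 0.646667 + 0.323333 = 0.97 m (along the plate) below the hinge at the top edge, so the moment about the hinge is M = F × 0.97 = 8.8487 × 0.97 = 8.58324 kN·m.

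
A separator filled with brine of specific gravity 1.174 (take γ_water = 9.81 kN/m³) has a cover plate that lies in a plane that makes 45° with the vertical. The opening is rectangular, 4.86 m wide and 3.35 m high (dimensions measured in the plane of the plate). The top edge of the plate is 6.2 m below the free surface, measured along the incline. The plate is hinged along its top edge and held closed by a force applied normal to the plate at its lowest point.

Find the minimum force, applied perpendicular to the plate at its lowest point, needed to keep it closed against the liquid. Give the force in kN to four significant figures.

P ≈ 559.1 kN

γ = 1.174 × 9.81 = 11.51694 kN/m³.
The plate makes 45° with the vertical, i.e. θ = 90° − 45° = 45° to the horizontal. Measuring y along the incline from the free-surface line, vertical depth h = y·sinθ with sinθ = 0.707107.
The centroid lies 3.35/2 = 1.675 m below the top edge, so y_c = 6.2 + 1.675 = 7.875 m and h_c = 7.875 × 0.707107 = 5.56847 m.
A = 4.86 × 3.35 = 16.281 m².
Resultant F = γ·h_c·A = 11.51694 × 5.56847 × 16.281 = 1044.13 kN.
I_c = b·h³/12 = 4.86 × 3.35³/12 = 15.2261 m⁴.
Centre of pressure: y_p = y_c + I_c/(y_c·A) = 7.875 + 15.2261/(7.875 × 16.281) = 7.875 + 0.118756 = 7.99376 m along the plane.
The resultant acts 1.675 + 0.118756 = 1.79376 m (along the plate) below the hinge at the top edge, so the moment about the hinge is M = F × 1.79376 = 1044.13 × 1.79376 = 1872.92 kN·m.
A normal force at the bottom, 3.35 m from the hinge, must supply this moment: P = 1872.92/3.35 = 559.081 kN.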